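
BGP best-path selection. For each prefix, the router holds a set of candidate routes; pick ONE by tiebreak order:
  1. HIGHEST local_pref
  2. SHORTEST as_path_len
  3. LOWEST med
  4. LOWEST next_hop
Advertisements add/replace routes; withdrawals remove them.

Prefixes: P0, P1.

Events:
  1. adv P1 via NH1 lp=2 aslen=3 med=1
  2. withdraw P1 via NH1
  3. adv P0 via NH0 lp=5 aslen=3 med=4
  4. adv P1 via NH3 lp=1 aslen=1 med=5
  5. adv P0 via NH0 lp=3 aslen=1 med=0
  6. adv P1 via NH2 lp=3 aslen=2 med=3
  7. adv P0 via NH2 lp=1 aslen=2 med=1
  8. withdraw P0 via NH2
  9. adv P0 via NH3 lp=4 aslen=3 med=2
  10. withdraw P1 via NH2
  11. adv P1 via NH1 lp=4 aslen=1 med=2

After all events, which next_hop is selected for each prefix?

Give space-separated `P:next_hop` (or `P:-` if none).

Answer: P0:NH3 P1:NH1

Derivation:
Op 1: best P0=- P1=NH1
Op 2: best P0=- P1=-
Op 3: best P0=NH0 P1=-
Op 4: best P0=NH0 P1=NH3
Op 5: best P0=NH0 P1=NH3
Op 6: best P0=NH0 P1=NH2
Op 7: best P0=NH0 P1=NH2
Op 8: best P0=NH0 P1=NH2
Op 9: best P0=NH3 P1=NH2
Op 10: best P0=NH3 P1=NH3
Op 11: best P0=NH3 P1=NH1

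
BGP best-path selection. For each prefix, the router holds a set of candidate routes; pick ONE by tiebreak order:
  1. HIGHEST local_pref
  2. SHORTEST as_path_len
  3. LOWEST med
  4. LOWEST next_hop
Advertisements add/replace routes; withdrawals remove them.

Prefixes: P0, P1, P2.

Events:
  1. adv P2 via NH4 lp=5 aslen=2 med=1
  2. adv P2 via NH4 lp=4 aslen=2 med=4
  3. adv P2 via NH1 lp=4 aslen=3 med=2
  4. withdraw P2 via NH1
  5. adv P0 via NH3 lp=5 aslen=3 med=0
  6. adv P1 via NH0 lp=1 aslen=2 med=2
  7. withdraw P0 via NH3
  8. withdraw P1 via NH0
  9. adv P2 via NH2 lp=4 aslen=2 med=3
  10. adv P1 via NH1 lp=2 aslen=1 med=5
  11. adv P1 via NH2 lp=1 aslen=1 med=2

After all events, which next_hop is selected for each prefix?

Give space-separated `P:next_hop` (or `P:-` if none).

Answer: P0:- P1:NH1 P2:NH2

Derivation:
Op 1: best P0=- P1=- P2=NH4
Op 2: best P0=- P1=- P2=NH4
Op 3: best P0=- P1=- P2=NH4
Op 4: best P0=- P1=- P2=NH4
Op 5: best P0=NH3 P1=- P2=NH4
Op 6: best P0=NH3 P1=NH0 P2=NH4
Op 7: best P0=- P1=NH0 P2=NH4
Op 8: best P0=- P1=- P2=NH4
Op 9: best P0=- P1=- P2=NH2
Op 10: best P0=- P1=NH1 P2=NH2
Op 11: best P0=- P1=NH1 P2=NH2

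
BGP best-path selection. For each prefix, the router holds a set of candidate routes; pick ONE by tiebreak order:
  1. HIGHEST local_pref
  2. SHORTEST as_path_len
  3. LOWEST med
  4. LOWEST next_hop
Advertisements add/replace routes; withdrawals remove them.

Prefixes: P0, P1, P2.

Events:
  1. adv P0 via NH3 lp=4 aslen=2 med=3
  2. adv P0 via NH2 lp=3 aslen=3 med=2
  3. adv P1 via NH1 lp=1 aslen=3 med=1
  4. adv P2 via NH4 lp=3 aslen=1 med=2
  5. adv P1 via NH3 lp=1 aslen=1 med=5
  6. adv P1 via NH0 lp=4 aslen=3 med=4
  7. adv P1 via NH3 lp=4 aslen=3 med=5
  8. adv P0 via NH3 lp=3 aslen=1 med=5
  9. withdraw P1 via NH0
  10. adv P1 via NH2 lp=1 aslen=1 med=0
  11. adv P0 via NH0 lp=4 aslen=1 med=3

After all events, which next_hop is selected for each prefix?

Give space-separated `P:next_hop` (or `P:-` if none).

Answer: P0:NH0 P1:NH3 P2:NH4

Derivation:
Op 1: best P0=NH3 P1=- P2=-
Op 2: best P0=NH3 P1=- P2=-
Op 3: best P0=NH3 P1=NH1 P2=-
Op 4: best P0=NH3 P1=NH1 P2=NH4
Op 5: best P0=NH3 P1=NH3 P2=NH4
Op 6: best P0=NH3 P1=NH0 P2=NH4
Op 7: best P0=NH3 P1=NH0 P2=NH4
Op 8: best P0=NH3 P1=NH0 P2=NH4
Op 9: best P0=NH3 P1=NH3 P2=NH4
Op 10: best P0=NH3 P1=NH3 P2=NH4
Op 11: best P0=NH0 P1=NH3 P2=NH4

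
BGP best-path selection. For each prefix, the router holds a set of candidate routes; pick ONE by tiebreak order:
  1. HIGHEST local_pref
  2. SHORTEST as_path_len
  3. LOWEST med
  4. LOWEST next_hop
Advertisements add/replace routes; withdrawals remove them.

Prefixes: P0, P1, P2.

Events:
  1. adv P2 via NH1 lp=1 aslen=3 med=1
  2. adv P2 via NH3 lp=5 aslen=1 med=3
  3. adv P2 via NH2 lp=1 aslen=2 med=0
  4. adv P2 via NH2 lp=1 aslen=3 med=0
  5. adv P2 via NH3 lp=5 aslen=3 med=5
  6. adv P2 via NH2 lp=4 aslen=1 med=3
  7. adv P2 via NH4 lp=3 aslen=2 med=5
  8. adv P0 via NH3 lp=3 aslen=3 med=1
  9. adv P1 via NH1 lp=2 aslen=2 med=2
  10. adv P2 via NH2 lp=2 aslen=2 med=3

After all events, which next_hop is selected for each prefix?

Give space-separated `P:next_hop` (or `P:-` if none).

Op 1: best P0=- P1=- P2=NH1
Op 2: best P0=- P1=- P2=NH3
Op 3: best P0=- P1=- P2=NH3
Op 4: best P0=- P1=- P2=NH3
Op 5: best P0=- P1=- P2=NH3
Op 6: best P0=- P1=- P2=NH3
Op 7: best P0=- P1=- P2=NH3
Op 8: best P0=NH3 P1=- P2=NH3
Op 9: best P0=NH3 P1=NH1 P2=NH3
Op 10: best P0=NH3 P1=NH1 P2=NH3

Answer: P0:NH3 P1:NH1 P2:NH3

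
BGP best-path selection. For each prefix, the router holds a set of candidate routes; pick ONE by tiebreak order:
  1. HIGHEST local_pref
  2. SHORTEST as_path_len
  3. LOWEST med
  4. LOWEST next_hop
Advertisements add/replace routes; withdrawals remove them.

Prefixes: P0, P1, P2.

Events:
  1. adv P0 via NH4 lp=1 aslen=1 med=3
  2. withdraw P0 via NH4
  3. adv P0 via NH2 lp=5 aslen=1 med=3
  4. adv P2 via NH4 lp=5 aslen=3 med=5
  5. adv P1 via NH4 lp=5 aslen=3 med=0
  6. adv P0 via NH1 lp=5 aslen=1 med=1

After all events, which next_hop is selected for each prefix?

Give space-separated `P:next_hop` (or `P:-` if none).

Answer: P0:NH1 P1:NH4 P2:NH4

Derivation:
Op 1: best P0=NH4 P1=- P2=-
Op 2: best P0=- P1=- P2=-
Op 3: best P0=NH2 P1=- P2=-
Op 4: best P0=NH2 P1=- P2=NH4
Op 5: best P0=NH2 P1=NH4 P2=NH4
Op 6: best P0=NH1 P1=NH4 P2=NH4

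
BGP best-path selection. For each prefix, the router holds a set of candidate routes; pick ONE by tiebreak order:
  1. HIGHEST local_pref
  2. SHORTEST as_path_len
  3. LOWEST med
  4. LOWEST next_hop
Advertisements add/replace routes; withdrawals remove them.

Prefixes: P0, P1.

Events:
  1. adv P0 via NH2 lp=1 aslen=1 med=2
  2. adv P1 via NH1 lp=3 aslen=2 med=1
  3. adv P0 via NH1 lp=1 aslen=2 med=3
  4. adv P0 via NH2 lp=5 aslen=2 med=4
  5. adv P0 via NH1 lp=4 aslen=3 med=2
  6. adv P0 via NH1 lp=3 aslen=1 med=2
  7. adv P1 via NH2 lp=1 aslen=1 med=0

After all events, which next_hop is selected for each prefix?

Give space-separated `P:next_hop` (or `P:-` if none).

Answer: P0:NH2 P1:NH1

Derivation:
Op 1: best P0=NH2 P1=-
Op 2: best P0=NH2 P1=NH1
Op 3: best P0=NH2 P1=NH1
Op 4: best P0=NH2 P1=NH1
Op 5: best P0=NH2 P1=NH1
Op 6: best P0=NH2 P1=NH1
Op 7: best P0=NH2 P1=NH1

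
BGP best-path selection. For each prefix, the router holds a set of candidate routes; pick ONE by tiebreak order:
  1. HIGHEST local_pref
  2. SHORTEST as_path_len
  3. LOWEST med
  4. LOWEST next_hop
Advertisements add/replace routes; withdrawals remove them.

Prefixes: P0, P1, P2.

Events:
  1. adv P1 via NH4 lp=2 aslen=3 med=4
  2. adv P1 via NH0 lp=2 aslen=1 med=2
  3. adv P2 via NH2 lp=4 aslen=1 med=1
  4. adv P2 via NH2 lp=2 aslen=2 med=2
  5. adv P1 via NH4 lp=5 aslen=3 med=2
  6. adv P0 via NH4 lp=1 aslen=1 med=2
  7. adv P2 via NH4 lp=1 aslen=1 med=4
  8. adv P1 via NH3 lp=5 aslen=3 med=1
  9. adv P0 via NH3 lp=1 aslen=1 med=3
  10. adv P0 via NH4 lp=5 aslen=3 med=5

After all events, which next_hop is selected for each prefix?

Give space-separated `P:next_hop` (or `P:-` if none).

Op 1: best P0=- P1=NH4 P2=-
Op 2: best P0=- P1=NH0 P2=-
Op 3: best P0=- P1=NH0 P2=NH2
Op 4: best P0=- P1=NH0 P2=NH2
Op 5: best P0=- P1=NH4 P2=NH2
Op 6: best P0=NH4 P1=NH4 P2=NH2
Op 7: best P0=NH4 P1=NH4 P2=NH2
Op 8: best P0=NH4 P1=NH3 P2=NH2
Op 9: best P0=NH4 P1=NH3 P2=NH2
Op 10: best P0=NH4 P1=NH3 P2=NH2

Answer: P0:NH4 P1:NH3 P2:NH2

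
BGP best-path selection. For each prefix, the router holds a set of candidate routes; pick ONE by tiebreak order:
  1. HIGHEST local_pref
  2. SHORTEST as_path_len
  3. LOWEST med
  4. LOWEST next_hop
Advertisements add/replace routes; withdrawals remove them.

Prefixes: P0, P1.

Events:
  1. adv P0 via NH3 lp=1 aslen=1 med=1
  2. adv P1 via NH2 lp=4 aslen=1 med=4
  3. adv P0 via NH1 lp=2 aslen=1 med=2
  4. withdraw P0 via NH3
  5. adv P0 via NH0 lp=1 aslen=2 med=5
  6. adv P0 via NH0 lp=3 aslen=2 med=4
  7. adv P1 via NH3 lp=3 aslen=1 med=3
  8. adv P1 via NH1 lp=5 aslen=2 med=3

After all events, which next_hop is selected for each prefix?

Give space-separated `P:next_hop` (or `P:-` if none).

Op 1: best P0=NH3 P1=-
Op 2: best P0=NH3 P1=NH2
Op 3: best P0=NH1 P1=NH2
Op 4: best P0=NH1 P1=NH2
Op 5: best P0=NH1 P1=NH2
Op 6: best P0=NH0 P1=NH2
Op 7: best P0=NH0 P1=NH2
Op 8: best P0=NH0 P1=NH1

Answer: P0:NH0 P1:NH1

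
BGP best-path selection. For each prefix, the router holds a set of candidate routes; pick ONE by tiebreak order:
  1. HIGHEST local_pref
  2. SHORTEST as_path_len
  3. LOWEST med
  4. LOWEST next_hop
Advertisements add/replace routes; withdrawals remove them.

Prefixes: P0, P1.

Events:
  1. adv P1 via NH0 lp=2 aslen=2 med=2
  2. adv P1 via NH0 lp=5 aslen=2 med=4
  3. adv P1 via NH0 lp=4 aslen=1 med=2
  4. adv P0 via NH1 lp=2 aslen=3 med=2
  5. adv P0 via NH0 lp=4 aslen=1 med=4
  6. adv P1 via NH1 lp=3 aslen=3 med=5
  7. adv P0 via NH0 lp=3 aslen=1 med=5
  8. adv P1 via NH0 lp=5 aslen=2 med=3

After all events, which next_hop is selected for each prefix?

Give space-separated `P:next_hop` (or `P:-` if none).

Op 1: best P0=- P1=NH0
Op 2: best P0=- P1=NH0
Op 3: best P0=- P1=NH0
Op 4: best P0=NH1 P1=NH0
Op 5: best P0=NH0 P1=NH0
Op 6: best P0=NH0 P1=NH0
Op 7: best P0=NH0 P1=NH0
Op 8: best P0=NH0 P1=NH0

Answer: P0:NH0 P1:NH0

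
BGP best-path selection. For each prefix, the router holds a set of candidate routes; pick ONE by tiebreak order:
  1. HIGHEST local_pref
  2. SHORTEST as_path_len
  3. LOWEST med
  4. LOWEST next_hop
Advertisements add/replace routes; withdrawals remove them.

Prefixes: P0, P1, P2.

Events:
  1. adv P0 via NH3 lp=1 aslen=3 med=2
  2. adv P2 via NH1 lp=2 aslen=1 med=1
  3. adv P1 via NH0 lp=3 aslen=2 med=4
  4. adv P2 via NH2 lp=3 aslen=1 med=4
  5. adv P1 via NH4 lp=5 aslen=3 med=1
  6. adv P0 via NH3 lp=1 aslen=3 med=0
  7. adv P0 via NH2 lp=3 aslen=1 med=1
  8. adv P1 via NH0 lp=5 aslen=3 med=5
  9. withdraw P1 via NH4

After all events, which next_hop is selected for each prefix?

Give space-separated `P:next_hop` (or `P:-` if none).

Op 1: best P0=NH3 P1=- P2=-
Op 2: best P0=NH3 P1=- P2=NH1
Op 3: best P0=NH3 P1=NH0 P2=NH1
Op 4: best P0=NH3 P1=NH0 P2=NH2
Op 5: best P0=NH3 P1=NH4 P2=NH2
Op 6: best P0=NH3 P1=NH4 P2=NH2
Op 7: best P0=NH2 P1=NH4 P2=NH2
Op 8: best P0=NH2 P1=NH4 P2=NH2
Op 9: best P0=NH2 P1=NH0 P2=NH2

Answer: P0:NH2 P1:NH0 P2:NH2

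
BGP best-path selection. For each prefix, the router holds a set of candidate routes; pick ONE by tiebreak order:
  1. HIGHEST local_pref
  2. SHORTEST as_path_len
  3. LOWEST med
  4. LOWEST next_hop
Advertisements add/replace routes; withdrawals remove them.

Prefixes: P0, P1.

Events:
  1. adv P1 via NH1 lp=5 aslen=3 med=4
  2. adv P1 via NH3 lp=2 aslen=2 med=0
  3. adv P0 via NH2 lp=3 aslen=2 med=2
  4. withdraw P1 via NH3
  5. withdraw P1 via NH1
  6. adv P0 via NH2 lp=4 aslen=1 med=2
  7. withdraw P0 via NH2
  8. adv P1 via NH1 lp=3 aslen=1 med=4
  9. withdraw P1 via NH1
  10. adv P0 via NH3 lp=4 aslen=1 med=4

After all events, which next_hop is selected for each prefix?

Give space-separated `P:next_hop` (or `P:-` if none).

Op 1: best P0=- P1=NH1
Op 2: best P0=- P1=NH1
Op 3: best P0=NH2 P1=NH1
Op 4: best P0=NH2 P1=NH1
Op 5: best P0=NH2 P1=-
Op 6: best P0=NH2 P1=-
Op 7: best P0=- P1=-
Op 8: best P0=- P1=NH1
Op 9: best P0=- P1=-
Op 10: best P0=NH3 P1=-

Answer: P0:NH3 P1:-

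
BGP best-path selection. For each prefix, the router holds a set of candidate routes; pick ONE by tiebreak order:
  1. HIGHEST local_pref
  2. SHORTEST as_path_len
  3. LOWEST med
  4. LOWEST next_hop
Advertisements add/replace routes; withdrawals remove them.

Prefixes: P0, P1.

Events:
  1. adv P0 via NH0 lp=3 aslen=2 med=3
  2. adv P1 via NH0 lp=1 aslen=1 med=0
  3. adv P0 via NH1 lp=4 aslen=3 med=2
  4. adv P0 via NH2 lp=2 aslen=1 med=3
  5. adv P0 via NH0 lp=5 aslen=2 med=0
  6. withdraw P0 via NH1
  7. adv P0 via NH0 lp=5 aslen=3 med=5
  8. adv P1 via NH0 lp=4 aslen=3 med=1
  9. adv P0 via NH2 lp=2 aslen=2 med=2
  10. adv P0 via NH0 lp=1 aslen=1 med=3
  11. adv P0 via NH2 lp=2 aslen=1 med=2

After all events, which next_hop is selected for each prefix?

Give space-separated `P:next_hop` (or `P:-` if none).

Op 1: best P0=NH0 P1=-
Op 2: best P0=NH0 P1=NH0
Op 3: best P0=NH1 P1=NH0
Op 4: best P0=NH1 P1=NH0
Op 5: best P0=NH0 P1=NH0
Op 6: best P0=NH0 P1=NH0
Op 7: best P0=NH0 P1=NH0
Op 8: best P0=NH0 P1=NH0
Op 9: best P0=NH0 P1=NH0
Op 10: best P0=NH2 P1=NH0
Op 11: best P0=NH2 P1=NH0

Answer: P0:NH2 P1:NH0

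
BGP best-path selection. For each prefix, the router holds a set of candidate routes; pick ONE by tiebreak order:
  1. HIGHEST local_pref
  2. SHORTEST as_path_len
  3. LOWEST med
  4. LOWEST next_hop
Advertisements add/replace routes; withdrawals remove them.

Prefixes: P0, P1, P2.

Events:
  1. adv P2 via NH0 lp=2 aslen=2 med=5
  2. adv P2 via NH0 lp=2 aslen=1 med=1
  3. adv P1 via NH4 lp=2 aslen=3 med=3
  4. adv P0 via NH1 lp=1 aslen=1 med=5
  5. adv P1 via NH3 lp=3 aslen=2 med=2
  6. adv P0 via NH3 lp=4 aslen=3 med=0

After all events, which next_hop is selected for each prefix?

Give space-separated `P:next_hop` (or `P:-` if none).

Op 1: best P0=- P1=- P2=NH0
Op 2: best P0=- P1=- P2=NH0
Op 3: best P0=- P1=NH4 P2=NH0
Op 4: best P0=NH1 P1=NH4 P2=NH0
Op 5: best P0=NH1 P1=NH3 P2=NH0
Op 6: best P0=NH3 P1=NH3 P2=NH0

Answer: P0:NH3 P1:NH3 P2:NH0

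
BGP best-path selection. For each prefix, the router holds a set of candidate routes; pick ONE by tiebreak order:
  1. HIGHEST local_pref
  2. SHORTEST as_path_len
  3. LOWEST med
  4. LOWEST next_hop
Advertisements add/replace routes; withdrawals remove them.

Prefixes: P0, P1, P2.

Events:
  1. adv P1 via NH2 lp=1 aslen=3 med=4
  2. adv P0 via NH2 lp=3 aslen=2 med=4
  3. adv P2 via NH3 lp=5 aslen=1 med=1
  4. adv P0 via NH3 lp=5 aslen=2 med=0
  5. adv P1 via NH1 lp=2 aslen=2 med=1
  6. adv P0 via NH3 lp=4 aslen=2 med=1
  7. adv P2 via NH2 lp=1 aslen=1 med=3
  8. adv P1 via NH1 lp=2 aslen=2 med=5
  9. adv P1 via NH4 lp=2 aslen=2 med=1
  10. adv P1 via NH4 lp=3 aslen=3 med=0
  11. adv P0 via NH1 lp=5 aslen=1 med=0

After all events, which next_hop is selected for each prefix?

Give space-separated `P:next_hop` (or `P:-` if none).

Answer: P0:NH1 P1:NH4 P2:NH3

Derivation:
Op 1: best P0=- P1=NH2 P2=-
Op 2: best P0=NH2 P1=NH2 P2=-
Op 3: best P0=NH2 P1=NH2 P2=NH3
Op 4: best P0=NH3 P1=NH2 P2=NH3
Op 5: best P0=NH3 P1=NH1 P2=NH3
Op 6: best P0=NH3 P1=NH1 P2=NH3
Op 7: best P0=NH3 P1=NH1 P2=NH3
Op 8: best P0=NH3 P1=NH1 P2=NH3
Op 9: best P0=NH3 P1=NH4 P2=NH3
Op 10: best P0=NH3 P1=NH4 P2=NH3
Op 11: best P0=NH1 P1=NH4 P2=NH3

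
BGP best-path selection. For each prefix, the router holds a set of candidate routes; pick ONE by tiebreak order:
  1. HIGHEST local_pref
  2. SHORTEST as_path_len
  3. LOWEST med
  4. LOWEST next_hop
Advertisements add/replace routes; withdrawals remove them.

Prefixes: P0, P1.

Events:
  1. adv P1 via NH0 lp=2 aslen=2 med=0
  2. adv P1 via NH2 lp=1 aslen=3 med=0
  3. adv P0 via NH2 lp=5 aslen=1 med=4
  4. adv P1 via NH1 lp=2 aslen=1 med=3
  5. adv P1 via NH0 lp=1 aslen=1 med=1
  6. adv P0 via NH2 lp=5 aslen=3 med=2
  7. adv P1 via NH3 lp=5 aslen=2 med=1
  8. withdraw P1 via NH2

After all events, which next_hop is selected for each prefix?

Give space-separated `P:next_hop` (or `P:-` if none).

Op 1: best P0=- P1=NH0
Op 2: best P0=- P1=NH0
Op 3: best P0=NH2 P1=NH0
Op 4: best P0=NH2 P1=NH1
Op 5: best P0=NH2 P1=NH1
Op 6: best P0=NH2 P1=NH1
Op 7: best P0=NH2 P1=NH3
Op 8: best P0=NH2 P1=NH3

Answer: P0:NH2 P1:NH3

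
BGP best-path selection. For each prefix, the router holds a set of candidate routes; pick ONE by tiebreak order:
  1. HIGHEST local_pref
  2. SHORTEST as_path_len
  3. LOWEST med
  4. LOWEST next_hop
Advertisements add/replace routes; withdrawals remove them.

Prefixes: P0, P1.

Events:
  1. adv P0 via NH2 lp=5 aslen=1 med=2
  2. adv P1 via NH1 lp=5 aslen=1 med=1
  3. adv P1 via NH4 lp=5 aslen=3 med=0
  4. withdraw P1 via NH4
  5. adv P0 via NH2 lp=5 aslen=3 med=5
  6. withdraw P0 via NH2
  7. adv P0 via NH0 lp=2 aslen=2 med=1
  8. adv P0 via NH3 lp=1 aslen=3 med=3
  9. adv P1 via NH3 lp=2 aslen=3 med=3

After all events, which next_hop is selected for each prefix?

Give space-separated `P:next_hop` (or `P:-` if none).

Answer: P0:NH0 P1:NH1

Derivation:
Op 1: best P0=NH2 P1=-
Op 2: best P0=NH2 P1=NH1
Op 3: best P0=NH2 P1=NH1
Op 4: best P0=NH2 P1=NH1
Op 5: best P0=NH2 P1=NH1
Op 6: best P0=- P1=NH1
Op 7: best P0=NH0 P1=NH1
Op 8: best P0=NH0 P1=NH1
Op 9: best P0=NH0 P1=NH1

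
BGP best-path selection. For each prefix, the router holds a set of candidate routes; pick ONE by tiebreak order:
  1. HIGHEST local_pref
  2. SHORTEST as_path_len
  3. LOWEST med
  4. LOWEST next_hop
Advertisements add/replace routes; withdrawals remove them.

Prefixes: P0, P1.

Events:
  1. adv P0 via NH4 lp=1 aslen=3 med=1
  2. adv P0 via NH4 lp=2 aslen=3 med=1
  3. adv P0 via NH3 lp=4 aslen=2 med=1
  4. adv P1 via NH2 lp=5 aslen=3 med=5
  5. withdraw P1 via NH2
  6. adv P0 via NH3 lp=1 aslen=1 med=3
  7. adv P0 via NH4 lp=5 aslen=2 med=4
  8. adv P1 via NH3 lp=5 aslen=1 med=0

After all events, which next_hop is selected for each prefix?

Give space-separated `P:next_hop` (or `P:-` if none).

Answer: P0:NH4 P1:NH3

Derivation:
Op 1: best P0=NH4 P1=-
Op 2: best P0=NH4 P1=-
Op 3: best P0=NH3 P1=-
Op 4: best P0=NH3 P1=NH2
Op 5: best P0=NH3 P1=-
Op 6: best P0=NH4 P1=-
Op 7: best P0=NH4 P1=-
Op 8: best P0=NH4 P1=NH3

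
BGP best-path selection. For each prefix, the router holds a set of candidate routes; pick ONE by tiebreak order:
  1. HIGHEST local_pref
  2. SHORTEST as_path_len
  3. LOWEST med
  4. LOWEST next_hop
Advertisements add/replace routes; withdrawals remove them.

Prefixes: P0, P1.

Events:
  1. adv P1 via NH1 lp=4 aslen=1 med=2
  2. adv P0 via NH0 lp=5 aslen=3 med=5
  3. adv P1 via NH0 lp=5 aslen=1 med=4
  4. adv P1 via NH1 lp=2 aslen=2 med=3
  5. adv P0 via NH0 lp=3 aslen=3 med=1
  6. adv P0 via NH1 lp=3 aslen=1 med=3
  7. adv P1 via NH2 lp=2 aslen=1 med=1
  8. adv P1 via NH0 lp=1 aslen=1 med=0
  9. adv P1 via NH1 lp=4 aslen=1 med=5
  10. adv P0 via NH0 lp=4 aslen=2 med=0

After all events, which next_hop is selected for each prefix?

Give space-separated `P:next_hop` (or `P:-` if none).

Op 1: best P0=- P1=NH1
Op 2: best P0=NH0 P1=NH1
Op 3: best P0=NH0 P1=NH0
Op 4: best P0=NH0 P1=NH0
Op 5: best P0=NH0 P1=NH0
Op 6: best P0=NH1 P1=NH0
Op 7: best P0=NH1 P1=NH0
Op 8: best P0=NH1 P1=NH2
Op 9: best P0=NH1 P1=NH1
Op 10: best P0=NH0 P1=NH1

Answer: P0:NH0 P1:NH1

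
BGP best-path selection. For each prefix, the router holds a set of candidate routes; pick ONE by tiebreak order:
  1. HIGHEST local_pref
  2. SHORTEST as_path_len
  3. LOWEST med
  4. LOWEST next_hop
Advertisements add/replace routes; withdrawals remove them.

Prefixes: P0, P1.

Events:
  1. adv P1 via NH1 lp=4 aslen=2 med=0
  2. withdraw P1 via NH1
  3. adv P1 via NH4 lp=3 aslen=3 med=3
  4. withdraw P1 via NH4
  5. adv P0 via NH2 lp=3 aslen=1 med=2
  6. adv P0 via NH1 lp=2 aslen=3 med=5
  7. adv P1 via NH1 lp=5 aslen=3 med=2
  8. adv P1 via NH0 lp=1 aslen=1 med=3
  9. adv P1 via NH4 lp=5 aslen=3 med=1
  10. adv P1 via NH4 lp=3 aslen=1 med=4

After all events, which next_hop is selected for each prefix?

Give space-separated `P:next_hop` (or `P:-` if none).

Answer: P0:NH2 P1:NH1

Derivation:
Op 1: best P0=- P1=NH1
Op 2: best P0=- P1=-
Op 3: best P0=- P1=NH4
Op 4: best P0=- P1=-
Op 5: best P0=NH2 P1=-
Op 6: best P0=NH2 P1=-
Op 7: best P0=NH2 P1=NH1
Op 8: best P0=NH2 P1=NH1
Op 9: best P0=NH2 P1=NH4
Op 10: best P0=NH2 P1=NH1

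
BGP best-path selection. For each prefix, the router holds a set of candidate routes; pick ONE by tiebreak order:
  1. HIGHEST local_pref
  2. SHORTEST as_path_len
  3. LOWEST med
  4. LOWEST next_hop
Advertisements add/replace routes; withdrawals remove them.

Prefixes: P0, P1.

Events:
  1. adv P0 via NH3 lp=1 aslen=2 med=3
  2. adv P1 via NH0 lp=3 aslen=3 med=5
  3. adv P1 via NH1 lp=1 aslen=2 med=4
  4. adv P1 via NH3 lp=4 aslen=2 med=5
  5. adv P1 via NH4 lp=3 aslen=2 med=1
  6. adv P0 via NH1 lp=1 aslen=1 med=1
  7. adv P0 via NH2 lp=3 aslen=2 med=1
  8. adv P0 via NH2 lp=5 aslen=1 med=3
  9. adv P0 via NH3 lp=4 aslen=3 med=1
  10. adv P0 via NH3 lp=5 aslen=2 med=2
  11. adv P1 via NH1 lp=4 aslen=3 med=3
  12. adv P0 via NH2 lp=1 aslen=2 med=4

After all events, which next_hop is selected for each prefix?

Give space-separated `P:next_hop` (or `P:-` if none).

Answer: P0:NH3 P1:NH3

Derivation:
Op 1: best P0=NH3 P1=-
Op 2: best P0=NH3 P1=NH0
Op 3: best P0=NH3 P1=NH0
Op 4: best P0=NH3 P1=NH3
Op 5: best P0=NH3 P1=NH3
Op 6: best P0=NH1 P1=NH3
Op 7: best P0=NH2 P1=NH3
Op 8: best P0=NH2 P1=NH3
Op 9: best P0=NH2 P1=NH3
Op 10: best P0=NH2 P1=NH3
Op 11: best P0=NH2 P1=NH3
Op 12: best P0=NH3 P1=NH3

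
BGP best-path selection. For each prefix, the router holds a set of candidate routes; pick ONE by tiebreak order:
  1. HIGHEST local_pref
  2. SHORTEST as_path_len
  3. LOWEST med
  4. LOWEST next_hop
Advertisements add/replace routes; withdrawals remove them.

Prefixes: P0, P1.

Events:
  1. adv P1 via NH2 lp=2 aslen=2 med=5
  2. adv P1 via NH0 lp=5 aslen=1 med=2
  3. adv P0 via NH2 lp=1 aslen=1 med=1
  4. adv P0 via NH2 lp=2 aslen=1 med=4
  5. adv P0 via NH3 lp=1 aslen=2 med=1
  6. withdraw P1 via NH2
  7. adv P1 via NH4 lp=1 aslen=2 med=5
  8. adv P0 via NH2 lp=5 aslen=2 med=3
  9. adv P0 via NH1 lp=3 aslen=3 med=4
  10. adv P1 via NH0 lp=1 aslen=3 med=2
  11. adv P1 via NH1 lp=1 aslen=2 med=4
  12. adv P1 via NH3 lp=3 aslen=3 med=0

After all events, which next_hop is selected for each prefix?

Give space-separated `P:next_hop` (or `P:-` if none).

Op 1: best P0=- P1=NH2
Op 2: best P0=- P1=NH0
Op 3: best P0=NH2 P1=NH0
Op 4: best P0=NH2 P1=NH0
Op 5: best P0=NH2 P1=NH0
Op 6: best P0=NH2 P1=NH0
Op 7: best P0=NH2 P1=NH0
Op 8: best P0=NH2 P1=NH0
Op 9: best P0=NH2 P1=NH0
Op 10: best P0=NH2 P1=NH4
Op 11: best P0=NH2 P1=NH1
Op 12: best P0=NH2 P1=NH3

Answer: P0:NH2 P1:NH3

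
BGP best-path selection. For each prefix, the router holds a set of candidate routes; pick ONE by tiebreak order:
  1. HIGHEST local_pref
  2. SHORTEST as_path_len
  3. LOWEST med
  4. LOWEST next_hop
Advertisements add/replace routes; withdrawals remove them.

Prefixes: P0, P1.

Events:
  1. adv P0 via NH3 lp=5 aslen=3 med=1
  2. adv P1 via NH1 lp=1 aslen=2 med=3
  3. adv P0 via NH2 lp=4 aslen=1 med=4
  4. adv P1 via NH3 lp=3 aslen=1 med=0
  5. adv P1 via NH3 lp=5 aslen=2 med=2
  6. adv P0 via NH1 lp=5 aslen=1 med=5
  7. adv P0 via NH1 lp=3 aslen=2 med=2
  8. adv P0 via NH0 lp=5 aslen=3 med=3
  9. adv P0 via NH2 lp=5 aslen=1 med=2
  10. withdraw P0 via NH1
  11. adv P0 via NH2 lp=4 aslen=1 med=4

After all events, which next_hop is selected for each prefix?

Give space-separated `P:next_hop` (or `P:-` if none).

Op 1: best P0=NH3 P1=-
Op 2: best P0=NH3 P1=NH1
Op 3: best P0=NH3 P1=NH1
Op 4: best P0=NH3 P1=NH3
Op 5: best P0=NH3 P1=NH3
Op 6: best P0=NH1 P1=NH3
Op 7: best P0=NH3 P1=NH3
Op 8: best P0=NH3 P1=NH3
Op 9: best P0=NH2 P1=NH3
Op 10: best P0=NH2 P1=NH3
Op 11: best P0=NH3 P1=NH3

Answer: P0:NH3 P1:NH3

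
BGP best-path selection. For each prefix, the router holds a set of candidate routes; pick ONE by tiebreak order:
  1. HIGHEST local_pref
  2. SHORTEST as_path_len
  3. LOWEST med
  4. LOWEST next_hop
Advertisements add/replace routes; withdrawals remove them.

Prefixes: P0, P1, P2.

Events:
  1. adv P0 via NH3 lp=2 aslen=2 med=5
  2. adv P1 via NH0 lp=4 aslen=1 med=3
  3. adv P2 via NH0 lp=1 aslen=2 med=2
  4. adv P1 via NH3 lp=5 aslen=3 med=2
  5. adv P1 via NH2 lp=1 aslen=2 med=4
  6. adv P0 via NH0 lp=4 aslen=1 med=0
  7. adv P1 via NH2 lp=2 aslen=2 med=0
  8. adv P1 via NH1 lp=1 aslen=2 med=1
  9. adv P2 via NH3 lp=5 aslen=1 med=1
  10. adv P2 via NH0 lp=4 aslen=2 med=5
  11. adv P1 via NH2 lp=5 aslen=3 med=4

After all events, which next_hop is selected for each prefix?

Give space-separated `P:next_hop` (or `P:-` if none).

Op 1: best P0=NH3 P1=- P2=-
Op 2: best P0=NH3 P1=NH0 P2=-
Op 3: best P0=NH3 P1=NH0 P2=NH0
Op 4: best P0=NH3 P1=NH3 P2=NH0
Op 5: best P0=NH3 P1=NH3 P2=NH0
Op 6: best P0=NH0 P1=NH3 P2=NH0
Op 7: best P0=NH0 P1=NH3 P2=NH0
Op 8: best P0=NH0 P1=NH3 P2=NH0
Op 9: best P0=NH0 P1=NH3 P2=NH3
Op 10: best P0=NH0 P1=NH3 P2=NH3
Op 11: best P0=NH0 P1=NH3 P2=NH3

Answer: P0:NH0 P1:NH3 P2:NH3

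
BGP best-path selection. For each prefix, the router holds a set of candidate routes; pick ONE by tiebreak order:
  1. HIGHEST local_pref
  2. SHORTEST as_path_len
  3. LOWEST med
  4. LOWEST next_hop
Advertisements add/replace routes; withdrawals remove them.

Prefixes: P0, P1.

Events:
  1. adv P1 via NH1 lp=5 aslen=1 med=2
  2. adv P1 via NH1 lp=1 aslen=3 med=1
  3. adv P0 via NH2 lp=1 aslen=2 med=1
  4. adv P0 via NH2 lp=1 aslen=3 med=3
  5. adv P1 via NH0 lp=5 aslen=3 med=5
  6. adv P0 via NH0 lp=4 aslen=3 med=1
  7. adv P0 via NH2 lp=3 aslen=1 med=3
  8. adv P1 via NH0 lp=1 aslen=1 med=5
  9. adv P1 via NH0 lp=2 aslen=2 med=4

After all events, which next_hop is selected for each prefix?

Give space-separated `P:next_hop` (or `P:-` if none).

Answer: P0:NH0 P1:NH0

Derivation:
Op 1: best P0=- P1=NH1
Op 2: best P0=- P1=NH1
Op 3: best P0=NH2 P1=NH1
Op 4: best P0=NH2 P1=NH1
Op 5: best P0=NH2 P1=NH0
Op 6: best P0=NH0 P1=NH0
Op 7: best P0=NH0 P1=NH0
Op 8: best P0=NH0 P1=NH0
Op 9: best P0=NH0 P1=NH0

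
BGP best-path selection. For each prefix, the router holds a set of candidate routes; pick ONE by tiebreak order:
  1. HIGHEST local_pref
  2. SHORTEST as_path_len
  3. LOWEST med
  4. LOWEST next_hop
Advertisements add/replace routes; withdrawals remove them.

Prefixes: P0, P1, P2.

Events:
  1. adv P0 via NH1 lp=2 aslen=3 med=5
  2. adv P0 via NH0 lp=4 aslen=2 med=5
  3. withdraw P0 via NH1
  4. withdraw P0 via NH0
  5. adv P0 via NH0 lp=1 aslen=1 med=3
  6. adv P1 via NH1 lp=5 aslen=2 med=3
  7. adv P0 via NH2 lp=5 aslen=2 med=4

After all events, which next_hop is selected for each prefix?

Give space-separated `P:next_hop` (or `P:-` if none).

Answer: P0:NH2 P1:NH1 P2:-

Derivation:
Op 1: best P0=NH1 P1=- P2=-
Op 2: best P0=NH0 P1=- P2=-
Op 3: best P0=NH0 P1=- P2=-
Op 4: best P0=- P1=- P2=-
Op 5: best P0=NH0 P1=- P2=-
Op 6: best P0=NH0 P1=NH1 P2=-
Op 7: best P0=NH2 P1=NH1 P2=-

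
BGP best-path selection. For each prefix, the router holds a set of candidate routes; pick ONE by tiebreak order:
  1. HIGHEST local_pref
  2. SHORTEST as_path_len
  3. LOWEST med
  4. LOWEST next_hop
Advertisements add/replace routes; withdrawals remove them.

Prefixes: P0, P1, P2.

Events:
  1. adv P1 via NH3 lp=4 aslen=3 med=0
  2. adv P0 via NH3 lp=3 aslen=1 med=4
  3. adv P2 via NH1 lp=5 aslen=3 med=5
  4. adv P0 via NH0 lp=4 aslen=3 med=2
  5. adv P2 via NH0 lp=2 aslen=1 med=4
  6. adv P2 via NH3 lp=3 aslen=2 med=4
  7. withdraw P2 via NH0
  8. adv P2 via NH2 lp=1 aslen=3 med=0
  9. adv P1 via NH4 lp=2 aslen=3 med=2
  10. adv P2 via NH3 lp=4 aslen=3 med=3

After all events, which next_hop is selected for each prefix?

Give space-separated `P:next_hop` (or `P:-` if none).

Op 1: best P0=- P1=NH3 P2=-
Op 2: best P0=NH3 P1=NH3 P2=-
Op 3: best P0=NH3 P1=NH3 P2=NH1
Op 4: best P0=NH0 P1=NH3 P2=NH1
Op 5: best P0=NH0 P1=NH3 P2=NH1
Op 6: best P0=NH0 P1=NH3 P2=NH1
Op 7: best P0=NH0 P1=NH3 P2=NH1
Op 8: best P0=NH0 P1=NH3 P2=NH1
Op 9: best P0=NH0 P1=NH3 P2=NH1
Op 10: best P0=NH0 P1=NH3 P2=NH1

Answer: P0:NH0 P1:NH3 P2:NH1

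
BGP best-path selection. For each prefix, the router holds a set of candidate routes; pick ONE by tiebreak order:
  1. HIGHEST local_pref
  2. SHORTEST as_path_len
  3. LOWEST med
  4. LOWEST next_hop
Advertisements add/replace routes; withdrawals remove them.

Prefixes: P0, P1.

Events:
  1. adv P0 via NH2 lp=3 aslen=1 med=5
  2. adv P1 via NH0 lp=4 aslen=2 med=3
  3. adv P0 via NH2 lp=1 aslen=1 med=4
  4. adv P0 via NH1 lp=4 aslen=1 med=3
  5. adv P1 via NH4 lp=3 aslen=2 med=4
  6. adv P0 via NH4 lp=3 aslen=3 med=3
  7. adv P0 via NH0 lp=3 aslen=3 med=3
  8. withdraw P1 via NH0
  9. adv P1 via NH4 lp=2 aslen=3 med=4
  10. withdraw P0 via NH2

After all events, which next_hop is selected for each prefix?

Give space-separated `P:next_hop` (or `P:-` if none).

Answer: P0:NH1 P1:NH4

Derivation:
Op 1: best P0=NH2 P1=-
Op 2: best P0=NH2 P1=NH0
Op 3: best P0=NH2 P1=NH0
Op 4: best P0=NH1 P1=NH0
Op 5: best P0=NH1 P1=NH0
Op 6: best P0=NH1 P1=NH0
Op 7: best P0=NH1 P1=NH0
Op 8: best P0=NH1 P1=NH4
Op 9: best P0=NH1 P1=NH4
Op 10: best P0=NH1 P1=NH4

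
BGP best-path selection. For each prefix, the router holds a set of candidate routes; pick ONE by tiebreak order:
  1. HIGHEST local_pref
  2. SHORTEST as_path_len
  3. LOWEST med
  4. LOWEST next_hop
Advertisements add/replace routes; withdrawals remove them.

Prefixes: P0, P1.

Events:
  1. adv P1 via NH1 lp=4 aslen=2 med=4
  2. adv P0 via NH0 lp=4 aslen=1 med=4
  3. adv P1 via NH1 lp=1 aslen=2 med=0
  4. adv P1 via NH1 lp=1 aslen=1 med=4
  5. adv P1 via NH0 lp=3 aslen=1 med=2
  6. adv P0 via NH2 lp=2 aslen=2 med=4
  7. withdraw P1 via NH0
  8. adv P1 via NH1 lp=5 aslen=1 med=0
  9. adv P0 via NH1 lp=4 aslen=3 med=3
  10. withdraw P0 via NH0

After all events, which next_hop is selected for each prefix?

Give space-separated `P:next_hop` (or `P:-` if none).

Answer: P0:NH1 P1:NH1

Derivation:
Op 1: best P0=- P1=NH1
Op 2: best P0=NH0 P1=NH1
Op 3: best P0=NH0 P1=NH1
Op 4: best P0=NH0 P1=NH1
Op 5: best P0=NH0 P1=NH0
Op 6: best P0=NH0 P1=NH0
Op 7: best P0=NH0 P1=NH1
Op 8: best P0=NH0 P1=NH1
Op 9: best P0=NH0 P1=NH1
Op 10: best P0=NH1 P1=NH1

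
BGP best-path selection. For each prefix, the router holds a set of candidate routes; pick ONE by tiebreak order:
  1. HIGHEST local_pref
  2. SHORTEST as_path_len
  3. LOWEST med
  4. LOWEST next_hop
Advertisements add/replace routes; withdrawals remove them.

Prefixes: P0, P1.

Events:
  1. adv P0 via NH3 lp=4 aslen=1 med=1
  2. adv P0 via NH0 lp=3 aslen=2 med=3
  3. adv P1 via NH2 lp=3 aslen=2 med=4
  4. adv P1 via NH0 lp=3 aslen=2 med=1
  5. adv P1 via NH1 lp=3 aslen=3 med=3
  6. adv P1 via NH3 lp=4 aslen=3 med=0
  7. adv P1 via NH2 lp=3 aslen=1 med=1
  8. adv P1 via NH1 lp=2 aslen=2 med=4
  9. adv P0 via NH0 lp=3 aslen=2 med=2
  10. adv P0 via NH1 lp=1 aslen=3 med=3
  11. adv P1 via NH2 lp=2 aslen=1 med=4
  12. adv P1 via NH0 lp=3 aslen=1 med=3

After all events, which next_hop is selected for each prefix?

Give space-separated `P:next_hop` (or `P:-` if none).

Answer: P0:NH3 P1:NH3

Derivation:
Op 1: best P0=NH3 P1=-
Op 2: best P0=NH3 P1=-
Op 3: best P0=NH3 P1=NH2
Op 4: best P0=NH3 P1=NH0
Op 5: best P0=NH3 P1=NH0
Op 6: best P0=NH3 P1=NH3
Op 7: best P0=NH3 P1=NH3
Op 8: best P0=NH3 P1=NH3
Op 9: best P0=NH3 P1=NH3
Op 10: best P0=NH3 P1=NH3
Op 11: best P0=NH3 P1=NH3
Op 12: best P0=NH3 P1=NH3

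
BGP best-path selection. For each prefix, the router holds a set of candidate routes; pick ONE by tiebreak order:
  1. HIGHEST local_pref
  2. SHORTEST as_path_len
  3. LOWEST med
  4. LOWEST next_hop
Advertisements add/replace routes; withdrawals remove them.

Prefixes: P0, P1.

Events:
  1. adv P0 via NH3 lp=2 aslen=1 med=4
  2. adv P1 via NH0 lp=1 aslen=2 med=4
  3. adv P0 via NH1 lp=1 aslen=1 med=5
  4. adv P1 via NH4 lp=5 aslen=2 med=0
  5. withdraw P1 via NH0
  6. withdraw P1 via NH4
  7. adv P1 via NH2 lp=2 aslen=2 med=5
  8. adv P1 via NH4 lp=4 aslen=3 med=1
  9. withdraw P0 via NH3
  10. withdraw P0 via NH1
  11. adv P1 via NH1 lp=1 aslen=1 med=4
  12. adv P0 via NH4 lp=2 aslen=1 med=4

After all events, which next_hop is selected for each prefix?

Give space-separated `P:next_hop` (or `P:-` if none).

Op 1: best P0=NH3 P1=-
Op 2: best P0=NH3 P1=NH0
Op 3: best P0=NH3 P1=NH0
Op 4: best P0=NH3 P1=NH4
Op 5: best P0=NH3 P1=NH4
Op 6: best P0=NH3 P1=-
Op 7: best P0=NH3 P1=NH2
Op 8: best P0=NH3 P1=NH4
Op 9: best P0=NH1 P1=NH4
Op 10: best P0=- P1=NH4
Op 11: best P0=- P1=NH4
Op 12: best P0=NH4 P1=NH4

Answer: P0:NH4 P1:NH4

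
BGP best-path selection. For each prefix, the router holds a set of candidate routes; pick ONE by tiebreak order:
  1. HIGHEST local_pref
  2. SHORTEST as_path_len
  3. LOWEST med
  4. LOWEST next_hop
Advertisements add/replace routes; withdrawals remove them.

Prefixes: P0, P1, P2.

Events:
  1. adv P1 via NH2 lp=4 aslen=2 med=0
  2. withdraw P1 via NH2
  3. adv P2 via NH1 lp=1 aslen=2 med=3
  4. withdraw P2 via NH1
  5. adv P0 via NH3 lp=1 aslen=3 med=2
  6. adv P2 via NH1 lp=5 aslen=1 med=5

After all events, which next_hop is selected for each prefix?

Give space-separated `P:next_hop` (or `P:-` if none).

Op 1: best P0=- P1=NH2 P2=-
Op 2: best P0=- P1=- P2=-
Op 3: best P0=- P1=- P2=NH1
Op 4: best P0=- P1=- P2=-
Op 5: best P0=NH3 P1=- P2=-
Op 6: best P0=NH3 P1=- P2=NH1

Answer: P0:NH3 P1:- P2:NH1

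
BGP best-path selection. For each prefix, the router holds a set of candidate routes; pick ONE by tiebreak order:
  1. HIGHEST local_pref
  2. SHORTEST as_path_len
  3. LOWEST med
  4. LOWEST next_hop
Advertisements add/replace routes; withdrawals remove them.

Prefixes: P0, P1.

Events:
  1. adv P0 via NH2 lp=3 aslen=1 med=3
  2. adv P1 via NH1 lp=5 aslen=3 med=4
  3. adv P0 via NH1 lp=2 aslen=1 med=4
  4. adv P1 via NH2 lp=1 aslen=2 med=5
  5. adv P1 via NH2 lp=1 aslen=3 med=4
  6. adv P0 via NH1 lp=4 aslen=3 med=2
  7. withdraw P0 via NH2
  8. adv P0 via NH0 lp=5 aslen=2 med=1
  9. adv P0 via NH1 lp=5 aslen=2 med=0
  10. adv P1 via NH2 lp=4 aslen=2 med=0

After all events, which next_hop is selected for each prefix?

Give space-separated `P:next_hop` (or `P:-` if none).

Answer: P0:NH1 P1:NH1

Derivation:
Op 1: best P0=NH2 P1=-
Op 2: best P0=NH2 P1=NH1
Op 3: best P0=NH2 P1=NH1
Op 4: best P0=NH2 P1=NH1
Op 5: best P0=NH2 P1=NH1
Op 6: best P0=NH1 P1=NH1
Op 7: best P0=NH1 P1=NH1
Op 8: best P0=NH0 P1=NH1
Op 9: best P0=NH1 P1=NH1
Op 10: best P0=NH1 P1=NH1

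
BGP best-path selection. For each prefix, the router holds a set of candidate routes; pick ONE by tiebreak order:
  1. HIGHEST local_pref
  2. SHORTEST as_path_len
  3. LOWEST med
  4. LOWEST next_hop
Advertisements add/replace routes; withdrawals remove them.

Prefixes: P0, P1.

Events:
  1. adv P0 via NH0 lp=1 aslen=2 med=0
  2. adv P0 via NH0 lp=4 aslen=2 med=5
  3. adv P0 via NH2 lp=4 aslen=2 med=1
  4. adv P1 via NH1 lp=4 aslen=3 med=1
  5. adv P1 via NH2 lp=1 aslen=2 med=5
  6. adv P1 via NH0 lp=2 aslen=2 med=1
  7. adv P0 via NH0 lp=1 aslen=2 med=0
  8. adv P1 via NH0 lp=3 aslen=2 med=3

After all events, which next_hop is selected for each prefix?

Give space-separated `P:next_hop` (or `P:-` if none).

Answer: P0:NH2 P1:NH1

Derivation:
Op 1: best P0=NH0 P1=-
Op 2: best P0=NH0 P1=-
Op 3: best P0=NH2 P1=-
Op 4: best P0=NH2 P1=NH1
Op 5: best P0=NH2 P1=NH1
Op 6: best P0=NH2 P1=NH1
Op 7: best P0=NH2 P1=NH1
Op 8: best P0=NH2 P1=NH1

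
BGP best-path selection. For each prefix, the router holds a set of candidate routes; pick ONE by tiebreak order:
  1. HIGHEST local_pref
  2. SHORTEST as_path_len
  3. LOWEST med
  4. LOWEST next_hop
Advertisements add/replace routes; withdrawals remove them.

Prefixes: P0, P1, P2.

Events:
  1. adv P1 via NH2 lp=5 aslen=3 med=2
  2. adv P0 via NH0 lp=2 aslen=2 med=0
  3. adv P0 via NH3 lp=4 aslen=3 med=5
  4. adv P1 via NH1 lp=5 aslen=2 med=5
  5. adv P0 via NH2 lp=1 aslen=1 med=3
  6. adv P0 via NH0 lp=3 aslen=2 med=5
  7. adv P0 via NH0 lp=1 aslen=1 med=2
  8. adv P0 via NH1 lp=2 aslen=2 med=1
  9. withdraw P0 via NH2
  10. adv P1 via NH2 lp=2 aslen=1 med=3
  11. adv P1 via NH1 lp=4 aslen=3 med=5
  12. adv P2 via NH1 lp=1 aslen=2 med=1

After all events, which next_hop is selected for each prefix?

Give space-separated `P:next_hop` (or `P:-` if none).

Answer: P0:NH3 P1:NH1 P2:NH1

Derivation:
Op 1: best P0=- P1=NH2 P2=-
Op 2: best P0=NH0 P1=NH2 P2=-
Op 3: best P0=NH3 P1=NH2 P2=-
Op 4: best P0=NH3 P1=NH1 P2=-
Op 5: best P0=NH3 P1=NH1 P2=-
Op 6: best P0=NH3 P1=NH1 P2=-
Op 7: best P0=NH3 P1=NH1 P2=-
Op 8: best P0=NH3 P1=NH1 P2=-
Op 9: best P0=NH3 P1=NH1 P2=-
Op 10: best P0=NH3 P1=NH1 P2=-
Op 11: best P0=NH3 P1=NH1 P2=-
Op 12: best P0=NH3 P1=NH1 P2=NH1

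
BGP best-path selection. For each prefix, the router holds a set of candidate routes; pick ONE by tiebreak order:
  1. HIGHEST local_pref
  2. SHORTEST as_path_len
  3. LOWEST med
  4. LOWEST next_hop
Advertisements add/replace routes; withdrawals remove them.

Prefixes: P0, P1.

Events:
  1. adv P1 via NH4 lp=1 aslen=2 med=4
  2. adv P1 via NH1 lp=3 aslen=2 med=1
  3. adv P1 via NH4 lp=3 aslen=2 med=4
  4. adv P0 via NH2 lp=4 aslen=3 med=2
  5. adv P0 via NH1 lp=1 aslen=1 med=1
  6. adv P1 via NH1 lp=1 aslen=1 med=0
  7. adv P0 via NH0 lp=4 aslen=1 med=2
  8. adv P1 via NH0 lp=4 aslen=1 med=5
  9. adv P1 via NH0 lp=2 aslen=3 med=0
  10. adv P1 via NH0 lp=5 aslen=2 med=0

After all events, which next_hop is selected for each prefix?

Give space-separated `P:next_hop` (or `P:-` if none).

Op 1: best P0=- P1=NH4
Op 2: best P0=- P1=NH1
Op 3: best P0=- P1=NH1
Op 4: best P0=NH2 P1=NH1
Op 5: best P0=NH2 P1=NH1
Op 6: best P0=NH2 P1=NH4
Op 7: best P0=NH0 P1=NH4
Op 8: best P0=NH0 P1=NH0
Op 9: best P0=NH0 P1=NH4
Op 10: best P0=NH0 P1=NH0

Answer: P0:NH0 P1:NH0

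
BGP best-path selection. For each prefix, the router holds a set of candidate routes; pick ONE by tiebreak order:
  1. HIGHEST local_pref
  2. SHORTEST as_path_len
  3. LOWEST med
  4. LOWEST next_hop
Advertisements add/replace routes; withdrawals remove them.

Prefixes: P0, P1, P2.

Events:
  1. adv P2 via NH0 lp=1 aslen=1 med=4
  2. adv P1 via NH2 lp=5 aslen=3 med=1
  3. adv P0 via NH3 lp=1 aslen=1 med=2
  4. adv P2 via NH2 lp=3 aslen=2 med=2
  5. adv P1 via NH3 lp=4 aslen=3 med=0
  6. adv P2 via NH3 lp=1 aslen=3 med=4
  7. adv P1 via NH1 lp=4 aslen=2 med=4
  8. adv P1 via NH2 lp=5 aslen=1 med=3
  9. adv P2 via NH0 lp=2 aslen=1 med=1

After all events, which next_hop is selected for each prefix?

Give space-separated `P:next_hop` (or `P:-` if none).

Answer: P0:NH3 P1:NH2 P2:NH2

Derivation:
Op 1: best P0=- P1=- P2=NH0
Op 2: best P0=- P1=NH2 P2=NH0
Op 3: best P0=NH3 P1=NH2 P2=NH0
Op 4: best P0=NH3 P1=NH2 P2=NH2
Op 5: best P0=NH3 P1=NH2 P2=NH2
Op 6: best P0=NH3 P1=NH2 P2=NH2
Op 7: best P0=NH3 P1=NH2 P2=NH2
Op 8: best P0=NH3 P1=NH2 P2=NH2
Op 9: best P0=NH3 P1=NH2 P2=NH2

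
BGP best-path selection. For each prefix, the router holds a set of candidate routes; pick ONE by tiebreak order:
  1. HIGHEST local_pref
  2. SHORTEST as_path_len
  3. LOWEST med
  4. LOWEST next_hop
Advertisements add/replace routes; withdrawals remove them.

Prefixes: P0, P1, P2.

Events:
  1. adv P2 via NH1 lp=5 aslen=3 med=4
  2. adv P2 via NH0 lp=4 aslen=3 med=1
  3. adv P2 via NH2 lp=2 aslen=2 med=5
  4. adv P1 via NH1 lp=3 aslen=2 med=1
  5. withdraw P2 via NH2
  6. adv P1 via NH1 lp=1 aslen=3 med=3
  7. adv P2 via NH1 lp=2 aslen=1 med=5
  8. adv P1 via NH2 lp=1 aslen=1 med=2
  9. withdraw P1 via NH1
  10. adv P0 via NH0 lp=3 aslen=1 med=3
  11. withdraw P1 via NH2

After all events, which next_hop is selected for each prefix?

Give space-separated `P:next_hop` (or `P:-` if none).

Op 1: best P0=- P1=- P2=NH1
Op 2: best P0=- P1=- P2=NH1
Op 3: best P0=- P1=- P2=NH1
Op 4: best P0=- P1=NH1 P2=NH1
Op 5: best P0=- P1=NH1 P2=NH1
Op 6: best P0=- P1=NH1 P2=NH1
Op 7: best P0=- P1=NH1 P2=NH0
Op 8: best P0=- P1=NH2 P2=NH0
Op 9: best P0=- P1=NH2 P2=NH0
Op 10: best P0=NH0 P1=NH2 P2=NH0
Op 11: best P0=NH0 P1=- P2=NH0

Answer: P0:NH0 P1:- P2:NH0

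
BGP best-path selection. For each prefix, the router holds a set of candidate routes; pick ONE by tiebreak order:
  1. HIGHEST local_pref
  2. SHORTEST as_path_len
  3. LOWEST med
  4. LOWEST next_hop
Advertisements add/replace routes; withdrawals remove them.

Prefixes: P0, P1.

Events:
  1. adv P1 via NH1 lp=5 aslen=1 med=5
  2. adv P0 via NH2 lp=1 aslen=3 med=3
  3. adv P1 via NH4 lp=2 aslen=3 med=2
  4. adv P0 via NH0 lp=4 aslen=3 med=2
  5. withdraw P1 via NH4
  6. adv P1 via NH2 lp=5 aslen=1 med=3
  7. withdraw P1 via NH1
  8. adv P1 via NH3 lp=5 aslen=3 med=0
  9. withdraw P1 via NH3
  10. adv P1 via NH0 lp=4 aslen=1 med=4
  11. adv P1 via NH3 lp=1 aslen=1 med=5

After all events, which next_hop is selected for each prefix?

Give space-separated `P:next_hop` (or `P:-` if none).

Answer: P0:NH0 P1:NH2

Derivation:
Op 1: best P0=- P1=NH1
Op 2: best P0=NH2 P1=NH1
Op 3: best P0=NH2 P1=NH1
Op 4: best P0=NH0 P1=NH1
Op 5: best P0=NH0 P1=NH1
Op 6: best P0=NH0 P1=NH2
Op 7: best P0=NH0 P1=NH2
Op 8: best P0=NH0 P1=NH2
Op 9: best P0=NH0 P1=NH2
Op 10: best P0=NH0 P1=NH2
Op 11: best P0=NH0 P1=NH2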